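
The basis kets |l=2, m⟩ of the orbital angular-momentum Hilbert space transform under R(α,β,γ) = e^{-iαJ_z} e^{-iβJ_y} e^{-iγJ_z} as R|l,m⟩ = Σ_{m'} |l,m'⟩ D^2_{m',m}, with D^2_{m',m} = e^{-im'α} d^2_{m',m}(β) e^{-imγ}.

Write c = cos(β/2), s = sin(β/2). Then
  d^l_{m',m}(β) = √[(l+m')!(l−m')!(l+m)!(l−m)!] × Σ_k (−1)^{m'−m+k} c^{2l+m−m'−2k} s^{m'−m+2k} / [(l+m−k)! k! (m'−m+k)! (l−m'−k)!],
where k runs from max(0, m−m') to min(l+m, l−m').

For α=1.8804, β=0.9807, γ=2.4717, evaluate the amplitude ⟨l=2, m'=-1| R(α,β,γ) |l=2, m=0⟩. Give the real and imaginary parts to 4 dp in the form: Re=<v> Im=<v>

Re=-0.1725 Im=0.5393

First d^2_{-1,0}(β=0.9807), then the phase factors e^{-i(-1)α} and e^{-i(0)γ}:
With c≡cos(β/2)=0.882168 and s≡sin(β/2)=0.470935, N=[1·6·2·2]^{1/2}=4.898979
k: max(0,(0)−(-1))=1 … min(2+(0),2−(-1))=2
  k=1: (−1)^0·4.8990/(2)·0.8822^3·0.4709^1 = +0.791936
  k=2: (−1)^1·4.8990/(2)·0.8822^1·0.4709^3 = -0.225688
d^2_{-1,0}(0.9807) = +0.791936 -0.225688 = +0.566248
Phases: e^{-i·(-1)·1.8804}=-0.304681+0.952454i, e^{-i·(0)·2.4717}=+1.000000+0.000000i ⇒ D=-0.172525+0.539326i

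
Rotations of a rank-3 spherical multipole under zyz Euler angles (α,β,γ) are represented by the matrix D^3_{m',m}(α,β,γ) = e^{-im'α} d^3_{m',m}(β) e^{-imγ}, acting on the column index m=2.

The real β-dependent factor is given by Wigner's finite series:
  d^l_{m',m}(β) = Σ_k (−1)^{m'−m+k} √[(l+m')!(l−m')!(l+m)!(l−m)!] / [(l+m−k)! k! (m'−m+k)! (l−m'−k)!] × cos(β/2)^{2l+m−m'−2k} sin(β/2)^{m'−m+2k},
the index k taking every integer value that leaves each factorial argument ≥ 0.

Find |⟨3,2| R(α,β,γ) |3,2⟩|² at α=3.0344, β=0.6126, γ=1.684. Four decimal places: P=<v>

P=0.1411

First d^3_{2,2}(β=0.6126), then the phase factors e^{-i(2)α} and e^{-i(2)γ}:
With c≡cos(β/2)=0.953456 and s≡sin(β/2)=0.301533, N=[120·1·120·1]^{1/2}=120.000000
k∈{0,1} keeps every argument non-negative
  k=0: (−1)^0·120.0000/(120)·0.9535^6·0.3015^0 = +0.751283
  k=1: (−1)^1·120.0000/(24)·0.9535^4·0.3015^2 = -0.375700
d^3_{2,2}(0.6126) = +0.751283 -0.375700 = +0.375582
|D^3_{2,2}|² = |d^3_{2,2}(β)|² = (+0.375582)² = 0.141062 (the z-rotation phases have unit modulus)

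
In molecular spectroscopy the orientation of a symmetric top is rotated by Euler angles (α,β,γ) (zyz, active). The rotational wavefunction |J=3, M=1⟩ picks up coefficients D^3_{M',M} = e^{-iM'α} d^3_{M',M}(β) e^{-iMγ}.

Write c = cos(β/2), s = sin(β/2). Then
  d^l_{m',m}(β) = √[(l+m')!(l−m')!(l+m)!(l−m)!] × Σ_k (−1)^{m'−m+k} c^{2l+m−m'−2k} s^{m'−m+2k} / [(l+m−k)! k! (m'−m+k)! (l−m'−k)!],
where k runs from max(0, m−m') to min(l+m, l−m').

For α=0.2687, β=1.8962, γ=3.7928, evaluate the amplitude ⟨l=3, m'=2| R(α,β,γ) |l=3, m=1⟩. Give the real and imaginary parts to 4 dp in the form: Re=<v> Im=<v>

Re=-0.1862 Im=0.4632

Split into d^3_{2,1}(β=1.8962) × two z-phases.
With c≡cos(β/2)=0.583228 and s≡sin(β/2)=0.812309, N=[120·1·24·2]^{1/2}=75.894664
The bounds max(0,m−m')=0 and min(l+m,l−m')=1 give 2 terms
  k=0: (−1)^1·75.8947/(24)·0.5832^5·0.8123^1 = -0.173345
  k=1: (−1)^2·75.8947/(12)·0.5832^3·0.8123^3 = +0.672524
d^3_{2,1}(1.8962) = -0.173345 +0.672524 = +0.499179
D = (+0.859043-0.511904i)·(+0.499179)·(-0.795353+0.606147i) = -0.186170+0.463163i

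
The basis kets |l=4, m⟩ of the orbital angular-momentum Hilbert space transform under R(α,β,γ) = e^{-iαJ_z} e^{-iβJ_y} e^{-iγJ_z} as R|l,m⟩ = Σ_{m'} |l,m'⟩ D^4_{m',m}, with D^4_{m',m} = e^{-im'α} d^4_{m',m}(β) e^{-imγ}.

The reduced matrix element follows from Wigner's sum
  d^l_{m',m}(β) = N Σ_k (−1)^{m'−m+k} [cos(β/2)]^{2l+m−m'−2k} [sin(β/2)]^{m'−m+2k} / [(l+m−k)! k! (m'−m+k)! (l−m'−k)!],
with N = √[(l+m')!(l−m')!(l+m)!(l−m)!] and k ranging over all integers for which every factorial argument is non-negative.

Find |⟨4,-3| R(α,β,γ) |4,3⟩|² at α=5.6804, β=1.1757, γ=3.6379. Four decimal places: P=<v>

D^4_{-3,3}(5.6804,1.1757,3.6379) = e^{-i·-3·5.6804}·d^4_{-3,3}(1.1757)·e^{-i·3·3.6379}. Compute d first:
c=cos(1.1757/2)=0.832135, s=sin(1.1757/2)=0.554573; N=√[1·5040·5040·1]=5040.000000
k∈{6,7} keeps every argument non-negative
  k=6: (−1)^0·5040.0000/(720)·0.8321^2·0.5546^6 = +0.141006
  k=7: (−1)^1·5040.0000/(5040)·0.8321^0·0.5546^8 = -0.008947
d^4_{-3,3}(1.1757) = +0.141006 -0.008947 = +0.132060
|D^4_{-3,3}|² = |d^4_{-3,3}(β)|² = (+0.132060)² = 0.017440 (the z-rotation phases have unit modulus)

P=0.0174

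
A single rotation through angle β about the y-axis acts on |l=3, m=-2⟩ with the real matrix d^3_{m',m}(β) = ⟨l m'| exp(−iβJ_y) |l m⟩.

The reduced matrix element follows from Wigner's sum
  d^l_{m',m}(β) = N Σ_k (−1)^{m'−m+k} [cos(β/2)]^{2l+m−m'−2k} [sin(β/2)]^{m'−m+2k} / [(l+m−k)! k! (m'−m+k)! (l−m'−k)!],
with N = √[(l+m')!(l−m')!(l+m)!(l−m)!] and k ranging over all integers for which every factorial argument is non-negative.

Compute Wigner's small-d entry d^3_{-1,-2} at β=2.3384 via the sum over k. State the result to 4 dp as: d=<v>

d^3_{-1,-2}(β=2.3384) via Wigner's sum:
With c≡cos(β/2)=0.390888 and s≡sin(β/2)=0.920438, N=[2·24·1·120]^{1/2}=75.894664
The bounds max(0,m−m')=0 and min(l+m,l−m')=1 give 2 terms
  k=0: (−1)^1·75.8947/(24)·0.3909^5·0.9204^1 = -0.026562
  k=1: (−1)^2·75.8947/(12)·0.3909^3·0.9204^3 = +0.294558
d^3_{-1,-2}(2.3384) = -0.026562 +0.294558 = +0.267997

d=0.2680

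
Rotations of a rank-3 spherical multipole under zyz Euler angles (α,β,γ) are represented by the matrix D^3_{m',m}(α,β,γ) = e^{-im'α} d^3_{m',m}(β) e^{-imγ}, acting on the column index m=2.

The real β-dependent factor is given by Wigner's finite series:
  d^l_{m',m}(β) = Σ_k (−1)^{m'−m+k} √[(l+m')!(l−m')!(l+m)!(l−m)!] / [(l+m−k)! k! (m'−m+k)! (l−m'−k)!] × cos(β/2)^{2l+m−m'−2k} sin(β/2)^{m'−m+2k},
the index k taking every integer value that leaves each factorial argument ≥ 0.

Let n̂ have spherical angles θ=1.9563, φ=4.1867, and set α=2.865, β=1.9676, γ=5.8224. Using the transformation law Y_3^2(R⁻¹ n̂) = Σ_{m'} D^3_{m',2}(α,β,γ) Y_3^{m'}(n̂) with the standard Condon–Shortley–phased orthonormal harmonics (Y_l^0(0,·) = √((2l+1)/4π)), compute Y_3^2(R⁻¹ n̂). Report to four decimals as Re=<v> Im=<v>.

Need the full column D^3_{m',2} for m'=−3..3 at α=2.865, β=1.9676, γ=5.8224.
cos(β/2)=0.553863, sin(β/2)=0.832608
d^3_{-3,2}: single k=5 term ⇒ +0.542851;  D = -0.540566-0.049760i
d^3_{-2,2}: k∈[4..5] ⇒ +0.737117 -0.333153 = +0.403964;  D = +0.376862+0.145471i
d^3_{-1,2}: k∈[3..4] ⇒ +0.620238 -0.700818 = -0.080580;  D = +0.064393+0.048443i
d^3_{0,2}: k∈[2..3] ⇒ +0.357314 -0.807472 = -0.450157;  D = -0.272152-0.358574i
d^3_{1,2}: k∈[1..2] ⇒ +0.137231 -0.620238 = -0.483007;  D = +0.175848+0.449859i
d^3_{2,2}: k∈[0..1] ⇒ +0.028868 -0.326182 = -0.297314;  D = -0.028510-0.295944i
d^3_{3,2}: single k=0 term ⇒ -0.106298;  D = -0.019088+0.104570i
Y_3^{m'}(θ=1.9563,φ=4.1867) and Σ D·Y over m':
  (-0.5406-0.0498i)·(+0.3319+0.0021i)  (+0.3769+0.1455i)·(+0.1638+0.2864i)  (+0.0644+0.0484i)·(+0.0440-0.0759i)  (-0.2722-0.3586i)·(+0.3218+0.0000i)  (+0.1758+0.4499i)·(-0.0440-0.0759i)  (-0.0285-0.2959i)·(+0.1638-0.2864i)  (-0.0191+0.1046i)·(-0.3319+0.0021i)
Y_3^2(R⁻¹ n̂) = -0.297249-0.112210i

Re=-0.2972 Im=-0.1122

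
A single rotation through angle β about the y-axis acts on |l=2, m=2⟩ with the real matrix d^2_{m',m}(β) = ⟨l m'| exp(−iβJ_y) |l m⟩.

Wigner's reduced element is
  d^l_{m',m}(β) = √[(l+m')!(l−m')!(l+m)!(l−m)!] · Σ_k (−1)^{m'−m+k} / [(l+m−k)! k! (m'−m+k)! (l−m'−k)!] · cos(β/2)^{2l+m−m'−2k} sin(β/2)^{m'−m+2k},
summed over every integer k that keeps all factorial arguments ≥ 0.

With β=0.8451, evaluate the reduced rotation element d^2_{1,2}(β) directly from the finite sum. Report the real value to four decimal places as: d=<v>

d^2_{1,2}(β=0.8451) via Wigner's sum:
With c≡cos(β/2)=0.912046 and s≡sin(β/2)=0.410088, N=[6·1·24·1]^{1/2}=12.000000
k: max(0,(2)−(1))=1 … min(2+(2),2−(1))=1
  k=1: (−1)^0·12.0000/(6)·0.9120^3·0.4101^1 = +0.622239
d^2_{1,2}(0.8451) = +0.622239

d=0.6222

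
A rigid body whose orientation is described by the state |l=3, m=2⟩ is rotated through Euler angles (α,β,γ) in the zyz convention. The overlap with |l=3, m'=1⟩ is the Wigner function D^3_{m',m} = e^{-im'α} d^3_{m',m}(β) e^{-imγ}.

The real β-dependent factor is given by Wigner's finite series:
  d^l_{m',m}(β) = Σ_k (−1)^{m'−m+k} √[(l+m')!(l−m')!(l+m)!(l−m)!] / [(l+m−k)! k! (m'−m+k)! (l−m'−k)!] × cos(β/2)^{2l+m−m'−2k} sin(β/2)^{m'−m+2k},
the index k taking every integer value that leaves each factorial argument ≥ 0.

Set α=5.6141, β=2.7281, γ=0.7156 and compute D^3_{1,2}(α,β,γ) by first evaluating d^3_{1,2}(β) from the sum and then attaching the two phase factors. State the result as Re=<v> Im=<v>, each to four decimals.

Re=-0.0363 Im=0.0346

D^3_{1,2}(5.6141,2.7281,0.7156) = e^{-i·1·5.6141}·d^3_{1,2}(2.7281)·e^{-i·2·0.7156}. Compute d first:
With c≡cos(β/2)=0.205277 and s≡sin(β/2)=0.978704, N=[24·2·120·1]^{1/2}=75.894664
Admissible k: 1..2 (factorial args all ≥0)
  k=1: (−1)^0·75.8947/(24)·0.2053^5·0.9787^1 = +0.001128
  k=2: (−1)^1·75.8947/(12)·0.2053^3·0.9787^3 = -0.051286
d^3_{1,2}(2.7281) = +0.001128 -0.051286 = -0.050158
Attach z-rotation phases: D = e^{-i(1)(5.6141)}·(-0.050158)·e^{-i(2)(0.7156)} = -0.036283+0.034632i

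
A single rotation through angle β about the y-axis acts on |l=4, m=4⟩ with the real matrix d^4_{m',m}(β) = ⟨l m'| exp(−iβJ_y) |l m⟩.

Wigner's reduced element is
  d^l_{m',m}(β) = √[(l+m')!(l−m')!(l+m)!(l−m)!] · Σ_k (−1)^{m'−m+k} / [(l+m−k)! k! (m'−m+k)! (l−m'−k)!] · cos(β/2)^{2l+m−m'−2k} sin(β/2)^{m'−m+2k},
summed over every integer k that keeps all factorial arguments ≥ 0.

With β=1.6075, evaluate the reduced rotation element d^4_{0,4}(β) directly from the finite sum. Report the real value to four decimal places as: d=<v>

d=0.5215

d^4_{0,4}(β=1.6075) via Wigner's sum:
Half-angle: c=0.694012, s=0.719964. N=√(24·24·40320·1)=4819.161753
Admissible k: 4..4 (factorial args all ≥0)
  k=4: (−1)^0·4819.1618/(576)·0.6940^4·0.7200^4 = +0.521505
d^4_{0,4}(1.6075) = +0.521505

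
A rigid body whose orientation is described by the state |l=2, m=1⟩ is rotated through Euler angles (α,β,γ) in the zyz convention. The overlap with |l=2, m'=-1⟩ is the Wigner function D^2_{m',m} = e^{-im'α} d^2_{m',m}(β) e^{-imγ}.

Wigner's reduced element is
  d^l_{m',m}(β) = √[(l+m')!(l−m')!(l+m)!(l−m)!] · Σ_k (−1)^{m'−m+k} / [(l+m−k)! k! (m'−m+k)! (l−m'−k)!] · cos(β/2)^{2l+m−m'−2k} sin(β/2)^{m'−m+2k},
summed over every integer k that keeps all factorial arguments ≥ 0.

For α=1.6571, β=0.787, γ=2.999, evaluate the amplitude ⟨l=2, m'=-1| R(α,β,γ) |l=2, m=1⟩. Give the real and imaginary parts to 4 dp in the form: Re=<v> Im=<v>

Re=0.0805 Im=-0.3453

D^2_{-1,1}(1.6571,0.787,2.999) = e^{-i·-1·1.6571}·d^2_{-1,1}(0.787)·e^{-i·1·2.999}. Compute d first:
Half-angle: c=0.923573, s=0.383423. N=√(1·6·6·1)=6.000000
k: max(0,(1)−(-1))=2 … min(2+(1),2−(-1))=3
  k=2: (−1)^0·6.0000/(2)·0.9236^2·0.3834^2 = +0.376201
  k=3: (−1)^1·6.0000/(6)·0.9236^0·0.3834^4 = -0.021613
d^2_{-1,1}(0.787) = +0.376201 -0.021613 = +0.354588
D = (-0.086197+0.996278i)·(+0.354588)·(-0.989851-0.142110i) = +0.080457-0.345340i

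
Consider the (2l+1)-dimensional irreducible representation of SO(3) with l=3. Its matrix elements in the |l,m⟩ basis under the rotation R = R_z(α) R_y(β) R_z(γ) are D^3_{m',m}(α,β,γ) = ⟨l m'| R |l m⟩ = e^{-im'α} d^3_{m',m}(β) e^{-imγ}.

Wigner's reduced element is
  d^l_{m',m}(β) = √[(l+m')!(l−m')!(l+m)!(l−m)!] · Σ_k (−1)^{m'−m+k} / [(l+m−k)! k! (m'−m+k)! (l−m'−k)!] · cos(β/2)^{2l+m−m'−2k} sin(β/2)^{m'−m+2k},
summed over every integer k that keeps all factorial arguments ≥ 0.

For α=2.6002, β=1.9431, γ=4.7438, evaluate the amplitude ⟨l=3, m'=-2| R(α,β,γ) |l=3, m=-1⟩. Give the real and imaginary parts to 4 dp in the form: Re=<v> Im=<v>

Re=0.4253 Im=0.2432

First d^3_{-2,-1}(β=1.9431), then the phase factors e^{-i(-2)α} and e^{-i(-1)γ}:
With c≡cos(β/2)=0.564020 and s≡sin(β/2)=0.825761, N=[1·120·2·24]^{1/2}=75.894664
k∈{1,2} keeps every argument non-negative
  k=1: (−1)^0·75.8947/(24)·0.5640^5·0.8258^1 = +0.149049
  k=2: (−1)^1·75.8947/(12)·0.5640^3·0.8258^3 = -0.638965
d^3_{-2,-1}(1.9431) = +0.149049 -0.638965 = -0.489917
D = (+0.468870-0.883267i)·(-0.489917)·(+0.031406-0.999507i) = +0.425300+0.243184i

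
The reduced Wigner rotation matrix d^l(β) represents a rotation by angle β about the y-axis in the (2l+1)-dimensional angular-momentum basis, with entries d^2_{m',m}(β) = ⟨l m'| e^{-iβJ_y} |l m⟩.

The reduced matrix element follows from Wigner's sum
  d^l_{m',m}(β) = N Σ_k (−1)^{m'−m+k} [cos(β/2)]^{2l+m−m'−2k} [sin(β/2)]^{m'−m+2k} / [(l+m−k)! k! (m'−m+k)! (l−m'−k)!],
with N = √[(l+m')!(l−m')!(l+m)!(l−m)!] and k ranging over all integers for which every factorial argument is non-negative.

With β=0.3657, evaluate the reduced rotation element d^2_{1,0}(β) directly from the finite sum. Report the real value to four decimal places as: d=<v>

d^2_{1,0}(β=0.3657) via Wigner's sum:
With c≡cos(β/2)=0.983329 and s≡sin(β/2)=0.181833, N=[6·1·2·2]^{1/2}=4.898979
The bounds max(0,m−m')=0 and min(l+m,l−m')=1 give 2 terms
  k=0: (−1)^1·4.8990/(2)·0.9833^3·0.1818^1 = -0.423492
  k=1: (−1)^2·4.8990/(2)·0.9833^1·0.1818^3 = +0.014481
d^2_{1,0}(0.3657) = -0.423492 +0.014481 = -0.409011

d=-0.4090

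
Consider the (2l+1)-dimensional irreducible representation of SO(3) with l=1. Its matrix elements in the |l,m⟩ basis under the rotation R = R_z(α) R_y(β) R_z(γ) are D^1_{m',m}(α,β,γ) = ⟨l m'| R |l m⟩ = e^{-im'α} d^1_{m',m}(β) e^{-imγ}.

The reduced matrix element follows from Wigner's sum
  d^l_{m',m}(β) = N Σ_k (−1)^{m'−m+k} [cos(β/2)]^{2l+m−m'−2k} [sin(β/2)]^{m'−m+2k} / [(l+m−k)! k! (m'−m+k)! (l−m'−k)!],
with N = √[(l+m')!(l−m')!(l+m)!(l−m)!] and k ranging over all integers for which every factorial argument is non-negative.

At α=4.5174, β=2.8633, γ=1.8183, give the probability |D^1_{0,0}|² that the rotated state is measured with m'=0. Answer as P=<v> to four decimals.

P=0.9245

Split into d^1_{0,0}(β=2.8633) × two z-phases.
Half-angle: c=0.138698, s=0.990335. N=√(1·1·1·1)=1.000000
k: max(0,(0)−(0))=0 … min(1+(0),1−(0))=1
  k=0: (−1)^0·1.0000/(1)·0.1387^2·0.9903^0 = +0.019237
  k=1: (−1)^1·1.0000/(1)·0.1387^0·0.9903^2 = -0.980763
d^1_{0,0}(2.8633) = +0.019237 -0.980763 = -0.961526
|D^1_{0,0}|² = |d^1_{0,0}(β)|² = (-0.961526)² = 0.924532 (the z-rotation phases have unit modulus)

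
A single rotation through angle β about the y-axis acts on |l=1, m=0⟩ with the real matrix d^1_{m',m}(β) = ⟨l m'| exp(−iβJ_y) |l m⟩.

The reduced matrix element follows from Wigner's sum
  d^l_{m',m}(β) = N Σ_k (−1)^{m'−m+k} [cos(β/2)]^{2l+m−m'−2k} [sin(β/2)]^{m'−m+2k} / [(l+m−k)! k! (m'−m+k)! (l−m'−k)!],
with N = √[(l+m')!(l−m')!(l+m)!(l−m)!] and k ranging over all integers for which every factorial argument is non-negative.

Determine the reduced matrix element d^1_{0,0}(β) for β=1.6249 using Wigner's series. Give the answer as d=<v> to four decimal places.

d=-0.0541

d^1_{0,0}(β=1.6249) via Wigner's sum:
c=cos(1.6249/2)=0.687722, s=sin(1.6249/2)=0.725974; N=√[1·1·1·1]=1.000000
Admissible k: 0..1 (factorial args all ≥0)
  k=0: (−1)^0·1.0000/(1)·0.6877^2·0.7260^0 = +0.472961
  k=1: (−1)^1·1.0000/(1)·0.6877^0·0.7260^2 = -0.527039
d^1_{0,0}(1.6249) = +0.472961 -0.527039 = -0.054077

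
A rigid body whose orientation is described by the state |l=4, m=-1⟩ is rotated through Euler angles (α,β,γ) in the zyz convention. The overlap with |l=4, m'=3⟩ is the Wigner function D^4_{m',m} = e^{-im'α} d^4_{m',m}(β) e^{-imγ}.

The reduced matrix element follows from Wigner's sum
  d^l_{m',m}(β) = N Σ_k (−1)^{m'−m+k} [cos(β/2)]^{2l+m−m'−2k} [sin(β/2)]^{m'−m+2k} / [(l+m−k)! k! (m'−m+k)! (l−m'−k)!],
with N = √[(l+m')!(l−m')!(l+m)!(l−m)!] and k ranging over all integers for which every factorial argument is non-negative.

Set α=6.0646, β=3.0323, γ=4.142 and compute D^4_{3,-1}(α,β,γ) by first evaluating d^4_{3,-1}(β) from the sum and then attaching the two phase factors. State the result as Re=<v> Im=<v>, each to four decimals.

Split into d^4_{3,-1}(β=3.0323) × two z-phases.
With c≡cos(β/2)=0.054619 and s≡sin(β/2)=0.998507, N=[5040·1·6·120]^{1/2}=1904.940944
The bounds max(0,m−m')=0 and min(l+m,l−m')=1 give 2 terms
  k=0: (−1)^4·1904.9409/(144)·0.0546^4·0.9985^4 = +0.000117
  k=1: (−1)^5·1904.9409/(240)·0.0546^2·0.9985^6 = -0.023468
d^4_{3,-1}(3.0323) = +0.000117 -0.023468 = -0.023350
Phases: e^{-i·(3)·6.0646}=+0.792587+0.609759i, e^{-i·(-1)·4.142}=-0.539959-0.841691i ⇒ D=-0.001991+0.023265i

Re=-0.0020 Im=0.0233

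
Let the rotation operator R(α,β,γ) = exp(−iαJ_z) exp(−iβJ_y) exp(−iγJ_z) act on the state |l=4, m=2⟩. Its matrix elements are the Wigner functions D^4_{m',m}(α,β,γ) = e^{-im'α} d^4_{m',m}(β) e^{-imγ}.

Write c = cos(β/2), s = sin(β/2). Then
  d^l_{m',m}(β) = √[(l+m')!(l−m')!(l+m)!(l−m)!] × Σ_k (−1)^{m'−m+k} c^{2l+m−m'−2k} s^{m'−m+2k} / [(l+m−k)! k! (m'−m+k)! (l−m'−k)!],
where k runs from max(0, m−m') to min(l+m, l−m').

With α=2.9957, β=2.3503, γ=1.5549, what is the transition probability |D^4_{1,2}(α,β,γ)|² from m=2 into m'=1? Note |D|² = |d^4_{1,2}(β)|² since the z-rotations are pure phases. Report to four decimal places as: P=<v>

P=0.1639

Split into d^4_{1,2}(β=2.3503) × two z-phases.
c=cos(2.3503/2)=0.385405, s=sin(2.3503/2)=0.922748; N=√[120·6·720·2]=1018.233765
k: max(0,(2)−(1))=1 … min(4+(2),4−(1))=3
  k=1: (−1)^0·1018.2338/(240)·0.3854^7·0.9227^1 = +0.004945
  k=2: (−1)^1·1018.2338/(48)·0.3854^5·0.9227^3 = -0.141723
  k=3: (−1)^2·1018.2338/(72)·0.3854^3·0.9227^5 = +0.541603
d^4_{1,2}(2.3503) = +0.004945 -0.141723 +0.541603 = +0.404824
|D^4_{1,2}|² = |d^4_{1,2}(β)|² = (+0.404824)² = 0.163883 (the z-rotation phases have unit modulus)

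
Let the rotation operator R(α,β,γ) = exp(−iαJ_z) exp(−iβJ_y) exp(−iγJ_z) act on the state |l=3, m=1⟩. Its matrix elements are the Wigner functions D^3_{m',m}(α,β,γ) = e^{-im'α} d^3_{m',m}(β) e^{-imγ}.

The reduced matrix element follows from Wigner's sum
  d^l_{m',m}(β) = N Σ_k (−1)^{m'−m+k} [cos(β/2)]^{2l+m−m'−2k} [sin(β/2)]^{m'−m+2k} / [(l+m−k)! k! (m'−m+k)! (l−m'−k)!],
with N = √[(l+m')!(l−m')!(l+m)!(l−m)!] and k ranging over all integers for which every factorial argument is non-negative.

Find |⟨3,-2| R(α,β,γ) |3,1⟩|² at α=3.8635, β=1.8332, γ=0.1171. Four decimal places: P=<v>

P=0.0114

D^3_{-2,1}(3.8635,1.8332,0.1171) = e^{-i·-2·3.8635}·d^3_{-2,1}(1.8332)·e^{-i·1·0.1171}. Compute d first:
Half-angle: c=0.608522, s=0.793537. N=√(1·120·24·2)=75.894664
k∈{3,4} keeps every argument non-negative
  k=3: (−1)^0·75.8947/(12)·0.6085^3·0.7935^3 = +0.712131
  k=4: (−1)^1·75.8947/(24)·0.6085^1·0.7935^5 = -0.605498
d^3_{-2,1}(1.8332) = +0.712131 -0.605498 = +0.106634
|D^3_{-2,1}|² = |d^3_{-2,1}(β)|² = (+0.106634)² = 0.011371 (the z-rotation phases have unit modulus)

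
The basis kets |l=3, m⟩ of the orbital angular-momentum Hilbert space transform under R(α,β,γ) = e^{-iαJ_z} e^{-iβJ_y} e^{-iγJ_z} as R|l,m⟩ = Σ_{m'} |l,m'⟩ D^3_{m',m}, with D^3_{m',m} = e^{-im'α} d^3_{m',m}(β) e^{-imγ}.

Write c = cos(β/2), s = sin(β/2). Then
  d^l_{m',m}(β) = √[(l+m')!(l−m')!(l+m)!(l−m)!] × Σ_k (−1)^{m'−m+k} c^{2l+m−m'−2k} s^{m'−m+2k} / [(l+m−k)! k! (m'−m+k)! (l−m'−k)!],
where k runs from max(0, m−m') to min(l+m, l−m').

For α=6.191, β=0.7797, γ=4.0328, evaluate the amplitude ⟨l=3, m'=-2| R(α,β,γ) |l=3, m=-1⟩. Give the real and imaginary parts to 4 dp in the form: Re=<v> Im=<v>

Re=-0.4098 Im=-0.3500

Split into d^3_{-2,-1}(β=0.7797) × two z-phases.
Half-angle: c=0.924966, s=0.380050. N=√(1·120·2·24)=75.894664
k∈{1,2} keeps every argument non-negative
  k=1: (−1)^0·75.8947/(24)·0.9250^5·0.3800^1 = +0.813710
  k=2: (−1)^1·75.8947/(12)·0.9250^3·0.3800^3 = -0.274744
d^3_{-2,-1}(0.7797) = +0.813710 -0.274744 = +0.538965
Attach z-rotation phases: D = e^{-i(-2)(6.191)}·(+0.538965)·e^{-i(-1)(4.0328)} = -0.409840-0.350021i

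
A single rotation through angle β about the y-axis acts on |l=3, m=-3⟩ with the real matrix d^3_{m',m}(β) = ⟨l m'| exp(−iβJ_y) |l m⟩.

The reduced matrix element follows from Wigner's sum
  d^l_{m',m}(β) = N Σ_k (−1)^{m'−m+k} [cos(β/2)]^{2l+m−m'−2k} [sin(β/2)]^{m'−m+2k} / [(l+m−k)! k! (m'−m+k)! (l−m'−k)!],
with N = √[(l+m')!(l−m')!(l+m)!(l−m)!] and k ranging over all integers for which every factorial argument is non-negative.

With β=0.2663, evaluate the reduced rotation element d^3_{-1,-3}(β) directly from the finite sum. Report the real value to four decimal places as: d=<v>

d=0.0659

d^3_{-1,-3}(β=0.2663) via Wigner's sum:
c=cos(0.2663/2)=0.991149, s=sin(0.2663/2)=0.132757; N=√[2·24·1·720]=185.903201
k: max(0,(-3)−(-1))=0 … min(3+(-3),3−(-1))=0
  k=0: (−1)^2·185.9032/(48)·0.9911^4·0.1328^2 = +0.065874
d^3_{-1,-3}(0.2663) = +0.065874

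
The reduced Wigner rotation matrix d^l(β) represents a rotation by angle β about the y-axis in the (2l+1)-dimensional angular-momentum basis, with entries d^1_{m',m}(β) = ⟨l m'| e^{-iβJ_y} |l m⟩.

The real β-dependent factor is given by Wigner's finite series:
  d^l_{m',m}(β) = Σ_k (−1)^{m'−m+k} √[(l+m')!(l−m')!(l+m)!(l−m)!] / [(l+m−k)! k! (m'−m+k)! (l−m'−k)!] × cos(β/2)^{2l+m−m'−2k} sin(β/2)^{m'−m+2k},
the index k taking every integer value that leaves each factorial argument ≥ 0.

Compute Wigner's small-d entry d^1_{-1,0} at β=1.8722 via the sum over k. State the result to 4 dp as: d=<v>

d^1_{-1,0}(β=1.8722) via Wigner's sum:
With c≡cos(β/2)=0.592933 and s≡sin(β/2)=0.805252, N=[1·2·1·1]^{1/2}=1.414214
Admissible k: 1..1 (factorial args all ≥0)
  k=1: (−1)^0·1.4142/(1)·0.5929^1·0.8053^1 = +0.675231
d^1_{-1,0}(1.8722) = +0.675231

d=0.6752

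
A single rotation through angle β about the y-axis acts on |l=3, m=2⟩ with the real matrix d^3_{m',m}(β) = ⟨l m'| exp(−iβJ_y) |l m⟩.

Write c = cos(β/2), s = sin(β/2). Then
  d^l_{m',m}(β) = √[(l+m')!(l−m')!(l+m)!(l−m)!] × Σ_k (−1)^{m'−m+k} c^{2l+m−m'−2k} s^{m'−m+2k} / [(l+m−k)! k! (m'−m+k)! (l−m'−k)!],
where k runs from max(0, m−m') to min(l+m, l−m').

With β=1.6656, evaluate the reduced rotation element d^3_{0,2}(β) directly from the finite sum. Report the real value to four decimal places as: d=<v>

d=-0.1285

d^3_{0,2}(β=1.6656) via Wigner's sum:
Half-angle: c=0.672807, s=0.739818. N=√(6·6·120·1)=65.726707
Admissible k: 2..3 (factorial args all ≥0)
  k=2: (−1)^0·65.7267/(12)·0.6728^4·0.7398^2 = +0.614288
  k=3: (−1)^1·65.7267/(12)·0.6728^2·0.7398^4 = -0.742748
d^3_{0,2}(1.6656) = +0.614288 -0.742748 = -0.128459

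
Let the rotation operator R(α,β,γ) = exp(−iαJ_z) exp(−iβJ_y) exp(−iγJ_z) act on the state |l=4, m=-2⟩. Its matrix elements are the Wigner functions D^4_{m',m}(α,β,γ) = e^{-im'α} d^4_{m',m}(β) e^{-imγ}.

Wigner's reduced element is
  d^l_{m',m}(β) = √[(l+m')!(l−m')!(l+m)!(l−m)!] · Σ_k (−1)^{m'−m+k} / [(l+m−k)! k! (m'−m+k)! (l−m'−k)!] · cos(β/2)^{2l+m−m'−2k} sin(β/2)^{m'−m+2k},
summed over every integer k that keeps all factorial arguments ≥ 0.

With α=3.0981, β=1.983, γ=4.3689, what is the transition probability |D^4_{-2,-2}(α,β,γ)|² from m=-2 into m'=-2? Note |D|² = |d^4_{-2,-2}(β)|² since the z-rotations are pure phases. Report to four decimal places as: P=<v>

P=0.1959

D^4_{-2,-2}(3.0981,1.983,4.3689) = e^{-i·-2·3.0981}·d^4_{-2,-2}(1.983)·e^{-i·-2·4.3689}. Compute d first:
c=cos(1.983/2)=0.547435, s=sin(1.983/2)=0.836848; N=√[2·720·2·720]=1440.000000
The bounds max(0,m−m')=0 and min(l+m,l−m')=2 give 3 terms
  k=0: (−1)^0·1440.0000/(1440)·0.5474^8·0.8368^0 = +0.008066
  k=1: (−1)^1·1440.0000/(120)·0.5474^6·0.8368^2 = -0.226189
  k=2: (−1)^2·1440.0000/(96)·0.5474^4·0.8368^4 = +0.660707
d^4_{-2,-2}(1.983) = +0.008066 -0.226189 +0.660707 = +0.442584
|D^4_{-2,-2}|² = |d^4_{-2,-2}(β)|² = (+0.442584)² = 0.195881 (the z-rotation phases have unit modulus)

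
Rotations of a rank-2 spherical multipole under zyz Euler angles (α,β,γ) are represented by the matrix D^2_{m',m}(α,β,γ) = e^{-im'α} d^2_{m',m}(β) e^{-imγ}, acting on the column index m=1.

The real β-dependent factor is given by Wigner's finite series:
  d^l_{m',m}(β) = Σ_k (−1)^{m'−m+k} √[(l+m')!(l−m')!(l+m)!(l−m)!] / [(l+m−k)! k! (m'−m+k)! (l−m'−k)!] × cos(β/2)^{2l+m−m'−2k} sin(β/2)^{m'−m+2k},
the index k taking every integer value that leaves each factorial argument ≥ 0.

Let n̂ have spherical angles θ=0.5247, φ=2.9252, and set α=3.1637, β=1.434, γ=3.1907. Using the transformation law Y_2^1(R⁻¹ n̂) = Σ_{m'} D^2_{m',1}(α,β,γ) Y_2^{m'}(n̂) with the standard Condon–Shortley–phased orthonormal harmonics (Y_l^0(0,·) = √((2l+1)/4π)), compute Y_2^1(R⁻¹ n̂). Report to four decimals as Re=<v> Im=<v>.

Need the full column D^2_{m',1} for m'=−2..2 at α=3.1637, β=1.434, γ=3.1907.
cos(β/2)=0.753780, sin(β/2)=0.657126
d^2_{-2,1}: single k=3 term ⇒ +0.427781;  D = -0.427776+0.002093i
d^2_{-1,1}: k∈[2..3] ⇒ +0.736052 -0.186464 = +0.549588;  D = +0.549388-0.014837i
d^2_{0,1}: k∈[1..2] ⇒ +0.689381 -0.523923 = +0.165458;  D = -0.165259+0.008122i
d^2_{1,1}: k∈[0..1] ⇒ +0.322834 -0.736052 = -0.413218;  D = -0.412171+0.029402i
d^2_{2,1}: single k=0 term ⇒ -0.562877;  D = +0.560428-0.052453i
Y_2^{m'}(θ=0.5247,φ=2.9252) and Σ D·Y over m':
  (-0.4278+0.0021i)·(+0.0880+0.0407i)  (+0.5494-0.0148i)·(-0.3271-0.0719i)  (-0.1653+0.0081i)·(+0.3933+0.0000i)  (-0.4122+0.0294i)·(+0.3271-0.0719i)  (+0.5604-0.0525i)·(+0.0880-0.0407i)
Y_2^1(R⁻¹ n̂) = -0.369060-0.036809i

Re=-0.3691 Im=-0.0368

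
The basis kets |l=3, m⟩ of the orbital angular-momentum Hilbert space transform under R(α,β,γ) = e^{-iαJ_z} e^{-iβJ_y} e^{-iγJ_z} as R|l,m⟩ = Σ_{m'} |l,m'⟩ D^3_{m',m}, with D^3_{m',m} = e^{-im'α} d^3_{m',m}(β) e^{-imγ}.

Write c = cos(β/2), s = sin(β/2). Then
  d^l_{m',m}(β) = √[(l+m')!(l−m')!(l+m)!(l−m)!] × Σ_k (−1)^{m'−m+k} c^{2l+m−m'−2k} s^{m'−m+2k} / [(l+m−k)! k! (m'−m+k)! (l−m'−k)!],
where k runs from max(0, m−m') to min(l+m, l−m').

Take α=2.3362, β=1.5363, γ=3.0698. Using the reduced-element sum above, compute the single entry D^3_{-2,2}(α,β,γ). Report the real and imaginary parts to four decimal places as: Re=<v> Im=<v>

Re=0.0507 Im=-0.4876

First d^3_{-2,2}(β=1.5363), then the phase factors e^{-i(-2)α} and e^{-i(2)γ}:
With c≡cos(β/2)=0.719197 and s≡sin(β/2)=0.694806, N=[1·120·120·1]^{1/2}=120.000000
The bounds max(0,m−m')=4 and min(l+m,l−m')=5 give 2 terms
  k=4: (−1)^0·120.0000/(24)·0.7192^2·0.6948^4 = +0.602726
  k=5: (−1)^1·120.0000/(120)·0.7192^0·0.6948^6 = -0.112507
d^3_{-2,2}(1.5363) = +0.602726 -0.112507 = +0.490219
D = (-0.039978-0.999201i)·(+0.490219)·(+0.989709+0.143092i) = +0.050694-0.487591i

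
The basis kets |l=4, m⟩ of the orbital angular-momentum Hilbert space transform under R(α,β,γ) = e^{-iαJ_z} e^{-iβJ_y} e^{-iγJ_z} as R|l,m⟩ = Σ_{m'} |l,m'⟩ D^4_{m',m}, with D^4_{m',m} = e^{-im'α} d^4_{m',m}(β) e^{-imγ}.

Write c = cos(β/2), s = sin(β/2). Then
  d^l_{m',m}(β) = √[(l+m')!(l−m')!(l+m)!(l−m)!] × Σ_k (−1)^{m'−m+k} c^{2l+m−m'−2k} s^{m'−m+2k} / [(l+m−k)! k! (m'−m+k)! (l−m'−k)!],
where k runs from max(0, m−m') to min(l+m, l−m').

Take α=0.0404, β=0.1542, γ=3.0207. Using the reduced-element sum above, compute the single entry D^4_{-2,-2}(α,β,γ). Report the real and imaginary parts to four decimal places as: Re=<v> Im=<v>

Re=0.8953 Im=-0.1454

Split into d^4_{-2,-2}(β=0.1542) × two z-phases.
Half-angle: c=0.997029, s=0.077024. N=√(2·720·2·720)=1440.000000
k: max(0,(-2)−(-2))=0 … min(4+(-2),4−(-2))=2
  k=0: (−1)^0·1440.0000/(1440)·0.9970^8·0.0770^0 = +0.976480
  k=1: (−1)^1·1440.0000/(120)·0.9970^6·0.0770^2 = -0.069932
  k=2: (−1)^2·1440.0000/(96)·0.9970^4·0.0770^4 = +0.000522
d^4_{-2,-2}(0.1542) = +0.976480 -0.069932 +0.000522 = +0.907069
D = (+0.996737+0.080712i)·(+0.907069)·(+0.970912-0.239436i) = +0.895341-0.145395i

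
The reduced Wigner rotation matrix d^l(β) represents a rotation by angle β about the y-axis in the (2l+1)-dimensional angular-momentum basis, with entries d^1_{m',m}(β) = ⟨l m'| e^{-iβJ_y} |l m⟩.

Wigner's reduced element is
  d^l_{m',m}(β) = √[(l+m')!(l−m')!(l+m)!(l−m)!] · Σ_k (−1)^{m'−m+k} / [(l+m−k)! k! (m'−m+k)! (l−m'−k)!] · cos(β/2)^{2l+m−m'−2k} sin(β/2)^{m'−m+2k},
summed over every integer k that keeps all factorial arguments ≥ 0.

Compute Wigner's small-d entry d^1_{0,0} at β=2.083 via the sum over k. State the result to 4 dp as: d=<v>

d^1_{0,0}(β=2.083) via Wigner's sum:
Half-angle: c=0.504926, s=0.863163. N=√(1·1·1·1)=1.000000
Admissible k: 0..1 (factorial args all ≥0)
  k=0: (−1)^0·1.0000/(1)·0.5049^2·0.8632^0 = +0.254950
  k=1: (−1)^1·1.0000/(1)·0.5049^0·0.8632^2 = -0.745050
d^1_{0,0}(2.083) = +0.254950 -0.745050 = -0.490099

d=-0.4901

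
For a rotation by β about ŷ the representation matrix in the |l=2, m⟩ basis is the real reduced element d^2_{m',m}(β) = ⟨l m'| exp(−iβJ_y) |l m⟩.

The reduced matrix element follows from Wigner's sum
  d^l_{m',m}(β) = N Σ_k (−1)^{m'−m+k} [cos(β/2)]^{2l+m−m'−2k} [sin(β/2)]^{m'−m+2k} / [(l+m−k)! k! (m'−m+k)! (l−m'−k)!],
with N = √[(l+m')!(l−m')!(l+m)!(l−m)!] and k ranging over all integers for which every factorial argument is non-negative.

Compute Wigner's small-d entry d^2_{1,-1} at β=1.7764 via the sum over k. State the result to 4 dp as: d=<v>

d=0.3562

d^2_{1,-1}(β=1.7764) via Wigner's sum:
With c≡cos(β/2)=0.630810 and s≡sin(β/2)=0.775938, N=[6·1·1·6]^{1/2}=6.000000
k∈{0,1} keeps every argument non-negative
  k=0: (−1)^2·6.0000/(2)·0.6308^2·0.7759^2 = +0.718740
  k=1: (−1)^3·6.0000/(6)·0.6308^0·0.7759^4 = -0.362499
d^2_{1,-1}(1.7764) = +0.718740 -0.362499 = +0.356240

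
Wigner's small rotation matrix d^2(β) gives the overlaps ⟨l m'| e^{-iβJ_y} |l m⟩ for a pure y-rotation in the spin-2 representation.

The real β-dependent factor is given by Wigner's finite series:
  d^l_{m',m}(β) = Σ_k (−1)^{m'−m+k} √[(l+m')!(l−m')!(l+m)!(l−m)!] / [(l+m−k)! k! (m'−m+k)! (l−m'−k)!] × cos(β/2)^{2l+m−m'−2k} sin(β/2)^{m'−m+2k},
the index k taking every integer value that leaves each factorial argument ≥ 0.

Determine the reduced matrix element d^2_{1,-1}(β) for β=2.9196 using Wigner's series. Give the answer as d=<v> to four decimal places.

d^2_{1,-1}(β=2.9196) via Wigner's sum:
With c≡cos(β/2)=0.110769 and s≡sin(β/2)=0.993846, N=[6·1·1·6]^{1/2}=6.000000
k∈{0,1} keeps every argument non-negative
  k=0: (−1)^2·6.0000/(2)·0.1108^2·0.9938^2 = +0.036357
  k=1: (−1)^3·6.0000/(6)·0.1108^0·0.9938^4 = -0.975611
d^2_{1,-1}(2.9196) = +0.036357 -0.975611 = -0.939254

d=-0.9393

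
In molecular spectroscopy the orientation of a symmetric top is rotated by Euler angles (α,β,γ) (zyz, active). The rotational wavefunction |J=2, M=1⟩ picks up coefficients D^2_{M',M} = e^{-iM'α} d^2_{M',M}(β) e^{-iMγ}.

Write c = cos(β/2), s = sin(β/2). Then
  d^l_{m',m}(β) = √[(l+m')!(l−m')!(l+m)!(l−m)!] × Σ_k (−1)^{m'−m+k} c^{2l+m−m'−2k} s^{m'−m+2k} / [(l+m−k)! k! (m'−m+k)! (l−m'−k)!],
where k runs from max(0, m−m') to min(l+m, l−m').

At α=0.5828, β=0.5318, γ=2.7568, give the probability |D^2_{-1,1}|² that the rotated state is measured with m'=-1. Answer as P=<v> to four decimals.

D^2_{-1,1}(0.5828,0.5318,2.7568) = e^{-i·-1·0.5828}·d^2_{-1,1}(0.5318)·e^{-i·1·2.7568}. Compute d first:
c=cos(0.5318/2)=0.964856, s=sin(0.5318/2)=0.262778; N=√[1·6·6·1]=6.000000
The bounds max(0,m−m')=2 and min(l+m,l−m')=3 give 2 terms
  k=2: (−1)^0·6.0000/(2)·0.9649^2·0.2628^2 = +0.192852
  k=3: (−1)^1·6.0000/(6)·0.9649^0·0.2628^4 = -0.004768
d^2_{-1,1}(0.5318) = +0.192852 -0.004768 = +0.188084
|D^2_{-1,1}|² = |d^2_{-1,1}(β)|² = (+0.188084)² = 0.035375 (the z-rotation phases have unit modulus)

P=0.0354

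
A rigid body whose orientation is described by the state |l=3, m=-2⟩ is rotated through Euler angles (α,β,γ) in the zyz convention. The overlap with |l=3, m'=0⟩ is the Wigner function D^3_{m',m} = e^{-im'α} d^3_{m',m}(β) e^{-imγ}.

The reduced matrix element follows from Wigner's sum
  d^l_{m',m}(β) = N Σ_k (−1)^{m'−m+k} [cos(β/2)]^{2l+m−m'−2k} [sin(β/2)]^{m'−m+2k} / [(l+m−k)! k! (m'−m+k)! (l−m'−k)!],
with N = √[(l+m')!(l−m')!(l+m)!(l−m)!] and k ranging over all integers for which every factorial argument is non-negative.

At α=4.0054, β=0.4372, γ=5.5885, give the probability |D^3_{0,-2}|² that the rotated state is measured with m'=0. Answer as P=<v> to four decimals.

P=0.0495

D^3_{0,-2}(4.0054,0.4372,5.5885) = e^{-i·0·4.0054}·d^3_{0,-2}(0.4372)·e^{-i·-2·5.5885}. Compute d first:
c=cos(0.4372/2)=0.976202, s=sin(0.4372/2)=0.216863; N=√[6·6·1·120]=65.726707
Admissible k: 0..1 (factorial args all ≥0)
  k=0: (−1)^2·65.7267/(12)·0.9762^4·0.2169^2 = +0.233933
  k=1: (−1)^3·65.7267/(12)·0.9762^2·0.2169^4 = -0.011545
d^3_{0,-2}(0.4372) = +0.233933 -0.011545 = +0.222388
|D^3_{0,-2}|² = |d^3_{0,-2}(β)|² = (+0.222388)² = 0.049456 (the z-rotation phases have unit modulus)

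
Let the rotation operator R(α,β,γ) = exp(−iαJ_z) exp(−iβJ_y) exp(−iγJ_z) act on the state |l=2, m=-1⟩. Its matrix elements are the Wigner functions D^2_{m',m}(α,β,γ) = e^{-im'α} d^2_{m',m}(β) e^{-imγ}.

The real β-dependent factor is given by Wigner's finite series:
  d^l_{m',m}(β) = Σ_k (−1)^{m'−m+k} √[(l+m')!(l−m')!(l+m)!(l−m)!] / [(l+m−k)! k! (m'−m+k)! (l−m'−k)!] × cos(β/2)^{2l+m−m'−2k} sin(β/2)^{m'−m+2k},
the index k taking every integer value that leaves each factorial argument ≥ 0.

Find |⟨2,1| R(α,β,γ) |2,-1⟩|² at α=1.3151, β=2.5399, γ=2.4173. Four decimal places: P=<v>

First d^2_{1,-1}(β=2.5399), then the phase factors e^{-i(1)α} and e^{-i(-1)γ}:
With c≡cos(β/2)=0.296329 and s≡sin(β/2)=0.955086, N=[6·1·1·6]^{1/2}=6.000000
k∈{0,1} keeps every argument non-negative
  k=0: (−1)^2·6.0000/(2)·0.2963^2·0.9551^2 = +0.240300
  k=1: (−1)^3·6.0000/(6)·0.2963^0·0.9551^4 = -0.832089
d^2_{1,-1}(2.5399) = +0.240300 -0.832089 = -0.591790
|D^2_{1,-1}|² = |d^2_{1,-1}(β)|² = (-0.591790)² = 0.350215 (the z-rotation phases have unit modulus)

P=0.3502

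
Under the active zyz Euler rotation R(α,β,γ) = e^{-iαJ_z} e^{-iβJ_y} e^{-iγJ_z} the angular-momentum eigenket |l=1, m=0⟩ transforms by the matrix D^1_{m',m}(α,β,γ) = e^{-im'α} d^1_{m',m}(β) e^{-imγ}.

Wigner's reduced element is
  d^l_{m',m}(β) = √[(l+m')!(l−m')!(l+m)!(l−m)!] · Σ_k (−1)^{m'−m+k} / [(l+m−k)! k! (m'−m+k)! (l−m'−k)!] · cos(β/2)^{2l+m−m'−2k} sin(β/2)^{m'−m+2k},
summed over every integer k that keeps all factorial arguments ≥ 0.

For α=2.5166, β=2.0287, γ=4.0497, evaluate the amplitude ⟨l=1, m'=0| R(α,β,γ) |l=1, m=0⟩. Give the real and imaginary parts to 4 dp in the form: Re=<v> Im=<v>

D^1_{0,0}(2.5166,2.0287,4.0497) = e^{-i·0·2.5166}·d^1_{0,0}(2.0287)·e^{-i·0·4.0497}. Compute d first:
c=cos(2.0287/2)=0.528172, s=sin(2.0287/2)=0.849137; N=√[1·1·1·1]=1.000000
Admissible k: 0..1 (factorial args all ≥0)
  k=0: (−1)^0·1.0000/(1)·0.5282^2·0.8491^0 = +0.278966
  k=1: (−1)^1·1.0000/(1)·0.5282^0·0.8491^2 = -0.721034
d^1_{0,0}(2.0287) = +0.278966 -0.721034 = -0.442069
D = (+1.000000+0.000000i)·(-0.442069)·(+1.000000+0.000000i) = -0.442069+0.000000i

Re=-0.4421 Im=0.0000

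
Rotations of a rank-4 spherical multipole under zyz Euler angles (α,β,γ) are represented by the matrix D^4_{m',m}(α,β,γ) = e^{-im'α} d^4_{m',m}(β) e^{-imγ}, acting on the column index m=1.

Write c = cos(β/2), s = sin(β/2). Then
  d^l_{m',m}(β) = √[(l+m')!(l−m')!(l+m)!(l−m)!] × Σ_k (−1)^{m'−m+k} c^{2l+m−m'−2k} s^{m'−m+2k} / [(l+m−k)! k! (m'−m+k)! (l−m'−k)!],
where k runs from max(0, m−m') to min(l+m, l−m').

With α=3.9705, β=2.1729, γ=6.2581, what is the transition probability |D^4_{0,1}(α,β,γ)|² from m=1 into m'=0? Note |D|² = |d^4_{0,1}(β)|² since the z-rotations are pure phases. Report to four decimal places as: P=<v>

P=0.0388

D^4_{0,1}(3.9705,2.1729,6.2581) = e^{-i·0·3.9705}·d^4_{0,1}(2.1729)·e^{-i·1·6.2581}. Compute d first:
With c≡cos(β/2)=0.465630 and s≡sin(β/2)=0.884980, N=[24·24·120·6]^{1/2}=643.987578
The bounds max(0,m−m')=1 and min(l+m,l−m')=4 give 4 terms
  k=1: (−1)^0·643.9876/(144)·0.4656^7·0.8850^1 = +0.018782
  k=2: (−1)^1·643.9876/(24)·0.4656^5·0.8850^3 = -0.407071
  k=3: (−1)^2·643.9876/(24)·0.4656^3·0.8850^5 = +1.470466
  k=4: (−1)^3·643.9876/(144)·0.4656^1·0.8850^7 = -0.885296
d^4_{0,1}(2.1729) = +0.018782 -0.407071 +1.470466 -0.885296 = +0.196881
|D^4_{0,1}|² = |d^4_{0,1}(β)|² = (+0.196881)² = 0.038762 (the z-rotation phases have unit modulus)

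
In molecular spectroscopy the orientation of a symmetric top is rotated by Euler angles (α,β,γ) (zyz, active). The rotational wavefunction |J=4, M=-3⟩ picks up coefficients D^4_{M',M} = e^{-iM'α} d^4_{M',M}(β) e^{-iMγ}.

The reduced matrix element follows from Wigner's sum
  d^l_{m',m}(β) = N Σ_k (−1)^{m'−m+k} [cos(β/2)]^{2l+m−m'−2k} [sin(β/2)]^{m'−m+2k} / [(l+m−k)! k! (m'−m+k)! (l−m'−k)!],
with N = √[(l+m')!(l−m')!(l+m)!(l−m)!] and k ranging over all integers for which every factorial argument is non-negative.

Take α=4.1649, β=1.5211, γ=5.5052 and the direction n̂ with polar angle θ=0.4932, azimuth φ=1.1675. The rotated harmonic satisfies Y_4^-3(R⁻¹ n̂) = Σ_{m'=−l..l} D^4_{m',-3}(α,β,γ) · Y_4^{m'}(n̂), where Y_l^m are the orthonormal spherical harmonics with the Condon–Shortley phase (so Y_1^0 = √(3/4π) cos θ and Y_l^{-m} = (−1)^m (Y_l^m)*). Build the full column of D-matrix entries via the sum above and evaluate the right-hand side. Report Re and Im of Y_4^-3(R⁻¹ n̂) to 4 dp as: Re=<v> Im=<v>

Re=-0.3294 Im=-0.2168

Need the full column D^4_{m',-3} for m'=−4..4 at α=4.1649, β=1.5211, γ=5.5052.
cos(β/2)=0.724457, sin(β/2)=0.689320
d^4_{-4,-3}: single k=1 term ⇒ +0.204199;  D = -0.038259+0.200583i
d^4_{-3,-3}: k∈[0..1] ⇒ +0.075875 -0.480856 = -0.404981;  D = +0.300165+0.271865i
d^4_{-2,-3}: k∈[0..1] ⇒ -0.270130 +0.733687 = +0.463557;  D = +0.444552-0.131374i
d^4_{-1,-3}: k∈[0..1] ⇒ +0.545240 -0.822722 = -0.277482;  D = +0.071375-0.268145i
d^4_{0,-3}: k∈[0..1] ⇒ -0.773374 +0.700174 = -0.073200;  D = +0.050596+0.052898i
d^4_{1,-3}: k∈[0..1] ⇒ +0.822722 -0.446911 = +0.375811;  D = +0.367105-0.080425i
d^4_{2,-3}: k∈[0..1] ⇒ -0.664244 +0.200458 = -0.463786;  D = +0.151084-0.438487i
d^4_{3,-3}: k∈[0..1] ⇒ +0.394138 -0.050976 = +0.343162;  D = -0.218829-0.264337i
d^4_{4,-3}: single k=0 term ⇒ -0.151532;  D = -0.149963+0.021745i
Y_4^{m'}(θ=0.4932,φ=1.1675) and Σ D·Y over m':
  (-0.0383+0.2006i)·(-0.0009+0.0222i)  (+0.3002+0.2719i)·(-0.1095+0.0413i)  (+0.4446-0.1314i)·(-0.2299-0.2399i)  (+0.0714-0.2681i)·(+0.1882-0.4411i)  (+0.0506+0.0529i)·(+0.0838+0.0000i)  (+0.3671-0.0804i)·(-0.1882-0.4411i)  (+0.1511-0.4385i)·(-0.2299+0.2399i)  (-0.2188-0.2643i)·(+0.1095+0.0413i)  (-0.1500+0.0217i)·(-0.0009-0.0222i)
Y_4^-3(R⁻¹ n̂) = -0.329373-0.216760i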